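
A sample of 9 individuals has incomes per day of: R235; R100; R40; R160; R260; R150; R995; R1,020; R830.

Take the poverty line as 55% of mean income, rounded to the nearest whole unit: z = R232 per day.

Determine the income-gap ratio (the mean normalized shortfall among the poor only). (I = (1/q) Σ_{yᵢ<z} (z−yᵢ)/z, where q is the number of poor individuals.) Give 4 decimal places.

Poor units: R40, R100, R150, R160 (q = 4 of N = 9).
Relative gaps: 0.8276, 0.5690, 0.3534, 0.3103; sum = 2.060345.
I averages over the q = 4 poor units only: 2.060345 / 4 = 0.5151.

0.5151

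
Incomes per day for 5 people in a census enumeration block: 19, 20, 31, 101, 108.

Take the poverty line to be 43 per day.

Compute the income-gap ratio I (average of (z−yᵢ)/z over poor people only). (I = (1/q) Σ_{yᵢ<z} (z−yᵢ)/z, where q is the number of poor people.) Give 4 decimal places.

0.4574

Below the line: 19, 20, 31 (q = 3 of N = 5).
Relative gaps: 0.5581, 0.5349, 0.2791; sum = 1.372093.
The income-gap ratio divides by q (the poor only): 1.372093 / 3 = 0.4574.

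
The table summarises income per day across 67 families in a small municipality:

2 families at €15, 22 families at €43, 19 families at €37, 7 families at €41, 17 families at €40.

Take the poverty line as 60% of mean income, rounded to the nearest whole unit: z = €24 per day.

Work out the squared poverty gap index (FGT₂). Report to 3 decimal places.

0.004

Below z: 2×€15 (q = 2 of N = 67).
Normalized shortfalls: (24−15)/24 = 0.3750 (×2).
Squared: 0.1406 (×2).
Sum = 0.281250; P₂ = 0.281250 / 67 = 0.004.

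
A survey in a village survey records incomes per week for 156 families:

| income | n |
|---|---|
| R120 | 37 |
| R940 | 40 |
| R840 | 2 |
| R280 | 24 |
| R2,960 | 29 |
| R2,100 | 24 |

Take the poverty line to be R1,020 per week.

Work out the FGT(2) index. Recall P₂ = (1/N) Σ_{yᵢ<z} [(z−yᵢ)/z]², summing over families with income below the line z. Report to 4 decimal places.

Incomes under z: 37×R120, 24×R280, 2×R840, 40×R940 (q = 103 of N = 156).
Shortfall ratios: (1020−120)/1020 = 0.8824 (×37); (1020−280)/1020 = 0.7255 (×24); (1020−840)/1020 = 0.1765 (×2); (1020−940)/1020 = 0.0784 (×40).
Squared: 0.7785 (×37); 0.5263 (×24); 0.0311 (×2); 0.0062 (×40).
Sum = 41.746636; P₂ = 41.746636 / 156 = 0.2676.

0.2676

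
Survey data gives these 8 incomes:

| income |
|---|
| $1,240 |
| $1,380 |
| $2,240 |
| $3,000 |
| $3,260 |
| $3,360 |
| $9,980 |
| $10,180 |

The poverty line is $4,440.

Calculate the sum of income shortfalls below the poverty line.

$12,160

Below z: $1,240, $1,380, $2,240, $3,000, $3,260, $3,360 (q = 6 of N = 8).
Individual gaps: 4440−1240 = 3200; 4440−1380 = 3060; 4440−2240 = 2200; 4440−3000 = 1440; 4440−3260 = 1180; 4440−3360 = 1080.
Aggregate gap = $12,160.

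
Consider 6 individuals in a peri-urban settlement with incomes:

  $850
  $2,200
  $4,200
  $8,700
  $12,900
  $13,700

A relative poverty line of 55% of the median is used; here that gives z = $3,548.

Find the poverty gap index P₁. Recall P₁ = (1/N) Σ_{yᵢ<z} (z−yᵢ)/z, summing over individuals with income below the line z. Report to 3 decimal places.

Below z: $850, $2,200 (q = 2 of N = 6).
Relative gaps: (3548−850)/3548 = 0.7604; (3548−2200)/3548 = 0.3799.
Σ = 1.140361. Dividing by the full population N = 6 gives P₁ = 0.190.

0.190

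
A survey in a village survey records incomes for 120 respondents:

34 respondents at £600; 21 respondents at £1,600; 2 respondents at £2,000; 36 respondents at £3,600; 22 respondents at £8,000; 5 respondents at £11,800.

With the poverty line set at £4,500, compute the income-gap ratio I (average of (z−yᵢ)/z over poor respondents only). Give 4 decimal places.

Incomes under z: 34×£600, 21×£1,600, 2×£2,000, 36×£3,600 (q = 93 of N = 120).
Relative gaps: 0.8667 (×34), 0.6444 (×21), 0.5556 (×2), 0.2000 (×36); sum = 51.311111.
I averages over the q = 93 poor units only: 51.311111 / 93 = 0.5517.

0.5517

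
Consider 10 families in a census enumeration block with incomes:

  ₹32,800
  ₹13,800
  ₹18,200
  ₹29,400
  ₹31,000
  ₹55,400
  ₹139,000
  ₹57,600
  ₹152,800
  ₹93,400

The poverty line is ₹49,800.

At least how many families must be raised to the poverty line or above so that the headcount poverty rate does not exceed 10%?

5 of the 10 families are poor, so H = 5/10 = 0.500.
A headcount ratio of at most 10% allows at most ⌊0.10 × 10⌋ = 1 poor families.
So at least 5 − 1 = 4 must be lifted.

4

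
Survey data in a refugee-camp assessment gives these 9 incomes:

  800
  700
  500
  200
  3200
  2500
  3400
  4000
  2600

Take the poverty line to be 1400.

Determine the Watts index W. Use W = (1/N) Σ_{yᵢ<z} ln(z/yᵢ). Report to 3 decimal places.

Incomes under z: 200, 500, 700, 800 (q = 4 of N = 9).
Log gaps: ln(1400/200) = 1.9459; ln(1400/500) = 1.0296; ln(1400/700) = 0.6931; ln(1400/800) = 0.5596.
W = 4.228293 / 9 = 0.470.

0.470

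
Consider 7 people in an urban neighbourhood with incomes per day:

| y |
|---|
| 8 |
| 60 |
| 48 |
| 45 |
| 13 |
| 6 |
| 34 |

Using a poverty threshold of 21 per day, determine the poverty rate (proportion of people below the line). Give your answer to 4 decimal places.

3 of the 7 people have income below 21.
H = 3/7 = 0.4286.

0.4286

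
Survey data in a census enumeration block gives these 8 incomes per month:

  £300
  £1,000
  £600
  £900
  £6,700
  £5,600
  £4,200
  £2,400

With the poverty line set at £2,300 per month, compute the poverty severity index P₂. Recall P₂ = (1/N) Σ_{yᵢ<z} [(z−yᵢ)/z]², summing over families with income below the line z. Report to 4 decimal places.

Incomes under z: £300, £600, £900, £1,000 (q = 4 of N = 8).
Shortfall ratios: (2300−300)/2300 = 0.8696; (2300−600)/2300 = 0.7391; (2300−900)/2300 = 0.6087; (2300−1000)/2300 = 0.5652.
Squared: 0.7561; 0.5463; 0.3705; 0.3195.
Sum = 1.992439; P₂ = 1.992439 / 8 = 0.2491.

0.2491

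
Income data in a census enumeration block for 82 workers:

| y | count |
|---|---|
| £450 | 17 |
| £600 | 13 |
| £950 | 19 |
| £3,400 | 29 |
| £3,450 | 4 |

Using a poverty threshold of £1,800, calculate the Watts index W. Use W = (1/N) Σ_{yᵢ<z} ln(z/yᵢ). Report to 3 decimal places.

0.610

Below z: 17×£450, 13×£600, 19×£950 (q = 49 of N = 82).
Log shortfalls: ln(1800/450) = 1.3863 (×17); ln(1800/600) = 1.0986 (×13); ln(1800/950) = 0.6391 (×19).
W = 49.991483 / 82 = 0.610.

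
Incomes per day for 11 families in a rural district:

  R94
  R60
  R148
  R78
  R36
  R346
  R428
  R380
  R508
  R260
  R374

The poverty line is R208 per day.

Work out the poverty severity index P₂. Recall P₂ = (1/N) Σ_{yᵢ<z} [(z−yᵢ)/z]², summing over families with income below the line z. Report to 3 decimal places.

0.179

Below z: R36, R60, R78, R94, R148 (q = 5 of N = 11).
Shortfall ratios: (208−36)/208 = 0.8269; (208−60)/208 = 0.7115; (208−78)/208 = 0.6250; (208−94)/208 = 0.5481; (208−148)/208 = 0.2885.
Squared: 0.6838; 0.5063; 0.3906; 0.3004; 0.0832.
Sum = 1.964312; P₂ = 1.964312 / 11 = 0.179.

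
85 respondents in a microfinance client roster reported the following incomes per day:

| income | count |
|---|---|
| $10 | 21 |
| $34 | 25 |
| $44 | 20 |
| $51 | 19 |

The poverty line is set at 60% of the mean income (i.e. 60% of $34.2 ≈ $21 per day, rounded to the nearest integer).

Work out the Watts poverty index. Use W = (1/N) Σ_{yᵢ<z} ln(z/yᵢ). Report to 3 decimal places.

0.183

Poor units: 21×$10 (q = 21 of N = 85).
Log shortfalls: ln(21/10) = 0.7419 (×21).
W = 15.580684 / 85 = 0.183.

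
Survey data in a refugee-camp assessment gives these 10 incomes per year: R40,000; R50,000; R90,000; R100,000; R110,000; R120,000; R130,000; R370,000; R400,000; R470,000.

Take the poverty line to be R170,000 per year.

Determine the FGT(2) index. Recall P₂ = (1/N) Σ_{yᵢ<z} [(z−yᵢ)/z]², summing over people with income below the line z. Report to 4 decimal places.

Poor units: R40,000, R50,000, R90,000, R100,000, R110,000, R120,000, R130,000 (q = 7 of N = 10).
Shortfall ratios: (170000−40000)/170000 = 0.7647; (170000−50000)/170000 = 0.7059; (170000−90000)/170000 = 0.4706; (170000−100000)/170000 = 0.4118; (170000−110000)/170000 = 0.3529; (170000−120000)/170000 = 0.2941; (170000−130000)/170000 = 0.2353.
Squared: 0.5848; 0.4983; 0.2215; 0.1696; 0.1246; 0.0865; 0.0554.
Sum = 1.740484; P₂ = 1.740484 / 10 = 0.1740.

0.1740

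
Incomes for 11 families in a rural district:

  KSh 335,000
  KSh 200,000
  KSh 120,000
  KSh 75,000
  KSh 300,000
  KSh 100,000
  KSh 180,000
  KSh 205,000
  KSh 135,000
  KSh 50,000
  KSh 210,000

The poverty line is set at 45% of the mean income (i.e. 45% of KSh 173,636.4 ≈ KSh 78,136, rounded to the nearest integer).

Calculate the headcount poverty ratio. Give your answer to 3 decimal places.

0.182

2 of the 11 families have income below KSh 78,136.
H = 2/11 = 0.182.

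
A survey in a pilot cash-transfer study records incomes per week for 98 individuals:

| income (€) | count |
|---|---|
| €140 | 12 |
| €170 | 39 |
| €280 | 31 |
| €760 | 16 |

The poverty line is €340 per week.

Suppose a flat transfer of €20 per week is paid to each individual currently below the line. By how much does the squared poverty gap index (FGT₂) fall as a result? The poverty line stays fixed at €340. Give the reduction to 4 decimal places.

0.0356

Before: below the line — 12×€140, 39×€170, 31×€280; squared poverty gap index (FGT₂) = 0.151711.
After the €20 transfer: below the line — 12×€160, 39×€190, 31×€300; squared poverty gap index (FGT₂) = 0.116155.
Reduction = 0.151711 − 0.116155 = 0.0356.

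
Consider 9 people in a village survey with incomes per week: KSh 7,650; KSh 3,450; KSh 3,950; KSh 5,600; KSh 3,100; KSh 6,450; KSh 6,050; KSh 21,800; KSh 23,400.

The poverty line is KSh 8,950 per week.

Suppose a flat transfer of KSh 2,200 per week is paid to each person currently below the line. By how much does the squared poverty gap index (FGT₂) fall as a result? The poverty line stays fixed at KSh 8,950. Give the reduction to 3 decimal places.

Before: below the line — KSh 3,100, KSh 3,450, KSh 3,950, KSh 5,600, KSh 6,050, KSh 6,450, KSh 7,650; squared poverty gap index (FGT₂) = 0.16235.
After the KSh 2,200 transfer: below the line — KSh 5,300, KSh 5,650, KSh 6,150, KSh 7,800, KSh 8,250, KSh 8,650; squared poverty gap index (FGT₂) = 0.04710.
Reduction = 0.16235 − 0.04710 = 0.115.

0.115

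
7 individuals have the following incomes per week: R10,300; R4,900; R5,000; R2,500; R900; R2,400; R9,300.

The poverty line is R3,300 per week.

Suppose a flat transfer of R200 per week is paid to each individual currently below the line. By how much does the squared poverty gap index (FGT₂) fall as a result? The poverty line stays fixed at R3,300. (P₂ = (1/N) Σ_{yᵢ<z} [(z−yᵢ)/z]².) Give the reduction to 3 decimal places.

Before: below the line — R900, R2,400, R2,500; squared poverty gap index (FGT₂) = 0.09458.
After the R200 transfer: below the line — R1,100, R2,600, R2,700; squared poverty gap index (FGT₂) = 0.07464.
Reduction = 0.09458 − 0.07464 = 0.020.

0.020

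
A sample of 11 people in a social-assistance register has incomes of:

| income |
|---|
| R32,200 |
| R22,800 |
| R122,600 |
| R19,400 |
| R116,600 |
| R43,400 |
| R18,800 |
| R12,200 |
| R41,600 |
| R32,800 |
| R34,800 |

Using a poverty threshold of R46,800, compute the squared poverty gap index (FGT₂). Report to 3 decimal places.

Poor units: R12,200, R18,800, R19,400, R22,800, R32,200, R32,800, R34,800, R41,600, R43,400 (q = 9 of N = 11).
Gap ratios (z−y)/z: (46800−12200)/46800 = 0.7393; (46800−18800)/46800 = 0.5983; (46800−19400)/46800 = 0.5855; (46800−22800)/46800 = 0.5128; (46800−32200)/46800 = 0.3120; (46800−32800)/46800 = 0.2991; (46800−34800)/46800 = 0.2564; (46800−41600)/46800 = 0.1111; (46800−43400)/46800 = 0.0726.
Squared: 0.5466; 0.3580; 0.3428; 0.2630; 0.0973; 0.0895; 0.0657; 0.0123; 0.0053.
Sum = 1.780481; P₂ = 1.780481 / 11 = 0.162.

0.162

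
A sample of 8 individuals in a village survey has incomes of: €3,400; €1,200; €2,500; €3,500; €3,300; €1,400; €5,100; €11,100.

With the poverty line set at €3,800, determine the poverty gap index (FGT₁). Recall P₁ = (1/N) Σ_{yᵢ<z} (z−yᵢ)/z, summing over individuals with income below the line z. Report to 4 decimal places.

0.2467

Below the line: €1,200, €1,400, €2,500, €3,300, €3,400, €3,500 (q = 6 of N = 8).
Gap ratios (z−y)/z: (3800−1200)/3800 = 0.6842; (3800−1400)/3800 = 0.6316; (3800−2500)/3800 = 0.3421; (3800−3300)/3800 = 0.1316; (3800−3400)/3800 = 0.1053; (3800−3500)/3800 = 0.0789.
Σ = 1.973684. Dividing by the full population N = 8 gives P₁ = 0.2467.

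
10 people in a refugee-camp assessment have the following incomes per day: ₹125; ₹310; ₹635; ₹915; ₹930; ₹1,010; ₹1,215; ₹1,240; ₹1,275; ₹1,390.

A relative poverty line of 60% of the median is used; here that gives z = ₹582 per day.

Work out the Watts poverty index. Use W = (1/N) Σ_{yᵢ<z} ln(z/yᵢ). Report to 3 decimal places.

0.217

Below the line: ₹125, ₹310 (q = 2 of N = 10).
Log shortfalls: ln(582/125) = 1.5382; ln(582/310) = 0.6299.
W = 2.168055 / 10 = 0.217.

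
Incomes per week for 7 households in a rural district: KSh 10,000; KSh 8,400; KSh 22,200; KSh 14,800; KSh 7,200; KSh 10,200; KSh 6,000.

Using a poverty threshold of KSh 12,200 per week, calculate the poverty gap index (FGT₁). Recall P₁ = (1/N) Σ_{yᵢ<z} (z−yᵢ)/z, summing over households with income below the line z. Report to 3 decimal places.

Below z: KSh 6,000, KSh 7,200, KSh 8,400, KSh 10,000, KSh 10,200 (q = 5 of N = 7).
Shortfall ratios: (12200−6000)/12200 = 0.5082; (12200−7200)/12200 = 0.4098; (12200−8400)/12200 = 0.3115; (12200−10000)/12200 = 0.1803; (12200−10200)/12200 = 0.1639.
Σ = 1.573770. Dividing by the full population N = 7 gives P₁ = 0.225.

0.225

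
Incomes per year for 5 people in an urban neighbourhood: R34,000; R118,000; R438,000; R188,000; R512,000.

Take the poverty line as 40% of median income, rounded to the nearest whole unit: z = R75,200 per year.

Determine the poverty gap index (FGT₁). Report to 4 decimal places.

0.1096

Below z: R34,000 (q = 1 of N = 5).
Relative gaps: (75200−34000)/75200 = 0.5479.
Sum of shortfalls = 0.547872; P₁ averages over all N: 0.547872 / 5 = 0.1096.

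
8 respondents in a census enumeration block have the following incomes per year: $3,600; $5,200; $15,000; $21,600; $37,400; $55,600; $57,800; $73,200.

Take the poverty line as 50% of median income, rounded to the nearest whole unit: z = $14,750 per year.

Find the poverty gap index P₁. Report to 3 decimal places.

Poor units: $3,600, $5,200 (q = 2 of N = 8).
Normalized shortfalls: (14750−3600)/14750 = 0.7559; (14750−5200)/14750 = 0.6475.
Σ = 1.403390. Dividing by the full population N = 8 gives P₁ = 0.175.

0.175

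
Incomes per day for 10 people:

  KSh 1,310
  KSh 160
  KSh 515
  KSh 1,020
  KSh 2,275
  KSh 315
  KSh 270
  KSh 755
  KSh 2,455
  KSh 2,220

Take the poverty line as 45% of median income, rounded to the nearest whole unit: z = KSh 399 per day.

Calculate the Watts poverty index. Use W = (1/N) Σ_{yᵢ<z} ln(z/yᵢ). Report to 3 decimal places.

Below the line: KSh 160, KSh 270, KSh 315 (q = 3 of N = 10).
Log shortfalls: ln(399/160) = 0.9138; ln(399/270) = 0.3905; ln(399/315) = 0.2364.
W = 1.540716 / 10 = 0.154.

0.154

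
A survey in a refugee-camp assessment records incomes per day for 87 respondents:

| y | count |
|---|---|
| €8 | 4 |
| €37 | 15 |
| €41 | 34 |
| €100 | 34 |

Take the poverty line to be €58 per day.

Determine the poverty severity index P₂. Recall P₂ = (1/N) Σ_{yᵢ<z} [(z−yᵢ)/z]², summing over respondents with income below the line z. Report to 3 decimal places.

Below the line: 4×€8, 15×€37, 34×€41 (q = 53 of N = 87).
Relative gaps: (58−8)/58 = 0.8621 (×4); (58−37)/58 = 0.3621 (×15); (58−41)/58 = 0.2931 (×34).
Squared: 0.7432 (×4); 0.1311 (×15); 0.0859 (×34).
Sum = 7.859988; P₂ = 7.859988 / 87 = 0.090.

0.090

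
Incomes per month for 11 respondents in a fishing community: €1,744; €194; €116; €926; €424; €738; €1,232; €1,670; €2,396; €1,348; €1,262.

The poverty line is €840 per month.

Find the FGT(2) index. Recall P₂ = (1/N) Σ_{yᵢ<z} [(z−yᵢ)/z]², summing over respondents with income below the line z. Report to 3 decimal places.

Poor units: €116, €194, €424, €738 (q = 4 of N = 11).
Shortfall ratios: (840−116)/840 = 0.8619; (840−194)/840 = 0.7690; (840−424)/840 = 0.4952; (840−738)/840 = 0.1214.
Squared: 0.7429; 0.5914; 0.2453; 0.0147.
Sum = 1.594320; P₂ = 1.594320 / 11 = 0.145.

0.145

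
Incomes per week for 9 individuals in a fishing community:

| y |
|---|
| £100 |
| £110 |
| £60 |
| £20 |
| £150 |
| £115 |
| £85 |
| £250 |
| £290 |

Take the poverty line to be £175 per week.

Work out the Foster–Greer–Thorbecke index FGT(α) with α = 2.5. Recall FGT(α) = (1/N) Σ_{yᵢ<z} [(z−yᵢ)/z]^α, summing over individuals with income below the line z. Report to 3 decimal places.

Incomes under z: £20, £60, £85, £100, £110, £115, £150 (q = 7 of N = 9).
Relative gaps: (175−20)/175 = 0.8857; (175−60)/175 = 0.6571; (175−85)/175 = 0.5143; (175−100)/175 = 0.4286; (175−110)/175 = 0.3714; (175−115)/175 = 0.3429; (175−150)/175 = 0.1429.
Raised to α = 2.5: 0.73830; 0.35007; 0.18968; 0.12024; 0.08408; 0.06883; 0.00771.
Sum = 1.558909; FGT(2.5) = 1.558909 / 9 = 0.173.

0.173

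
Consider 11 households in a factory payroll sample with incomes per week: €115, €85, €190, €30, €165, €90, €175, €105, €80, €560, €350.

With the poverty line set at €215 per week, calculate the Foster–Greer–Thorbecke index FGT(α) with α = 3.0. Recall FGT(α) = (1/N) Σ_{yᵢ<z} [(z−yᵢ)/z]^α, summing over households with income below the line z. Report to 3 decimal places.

0.142

Poor units: €30, €80, €85, €90, €105, €115, €165, €175, €190 (q = 9 of N = 11).
Shortfall ratios: (215−30)/215 = 0.8605; (215−80)/215 = 0.6279; (215−85)/215 = 0.6047; (215−90)/215 = 0.5814; (215−105)/215 = 0.5116; (215−115)/215 = 0.4651; (215−165)/215 = 0.2326; (215−175)/215 = 0.1860; (215−190)/215 = 0.1163.
Raised to α = 3.0: 0.63709; 0.24756; 0.22106; 0.19652; 0.13393; 0.10062; 0.01258; 0.00644; 0.00157.
Sum = 1.557372; FGT(3.0) = 1.557372 / 11 = 0.142.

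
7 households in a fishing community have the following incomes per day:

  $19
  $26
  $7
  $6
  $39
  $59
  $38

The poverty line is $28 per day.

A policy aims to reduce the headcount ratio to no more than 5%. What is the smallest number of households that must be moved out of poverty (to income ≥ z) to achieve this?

4

4 of the 7 households are poor, so H = 4/7 = 0.571.
A headcount ratio of at most 5% allows at most ⌊0.05 × 7⌋ = 0 poor households.
So at least 4 − 0 = 4 must be lifted.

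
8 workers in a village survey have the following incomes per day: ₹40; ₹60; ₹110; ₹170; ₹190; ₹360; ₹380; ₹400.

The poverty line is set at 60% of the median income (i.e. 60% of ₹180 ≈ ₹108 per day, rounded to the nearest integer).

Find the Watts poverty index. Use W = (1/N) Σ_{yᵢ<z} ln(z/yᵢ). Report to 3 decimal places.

Poor units: ₹40, ₹60 (q = 2 of N = 8).
ln(z/y) terms: ln(108/40) = 0.9933; ln(108/60) = 0.5878.
W = 1.581038 / 8 = 0.198.

0.198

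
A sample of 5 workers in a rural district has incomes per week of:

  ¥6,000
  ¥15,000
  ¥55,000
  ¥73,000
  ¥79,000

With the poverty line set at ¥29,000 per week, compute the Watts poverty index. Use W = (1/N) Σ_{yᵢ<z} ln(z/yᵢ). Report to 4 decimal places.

0.4470

Below the line: ¥6,000, ¥15,000 (q = 2 of N = 5).
Log shortfalls: ln(29000/6000) = 1.5755; ln(29000/15000) = 0.6592.
W = 2.234782 / 5 = 0.4470.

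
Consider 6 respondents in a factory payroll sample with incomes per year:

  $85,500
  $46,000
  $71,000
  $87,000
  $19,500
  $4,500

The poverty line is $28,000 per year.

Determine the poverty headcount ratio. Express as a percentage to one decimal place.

2 of the 6 respondents have income below $28,000.
H = 2/6 = 33.3%.

33.3%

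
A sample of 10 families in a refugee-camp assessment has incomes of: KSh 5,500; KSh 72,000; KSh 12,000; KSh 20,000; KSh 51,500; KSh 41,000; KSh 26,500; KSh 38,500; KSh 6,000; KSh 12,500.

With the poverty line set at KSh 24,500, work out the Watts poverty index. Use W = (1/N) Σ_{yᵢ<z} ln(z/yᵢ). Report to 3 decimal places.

0.449

Incomes under z: KSh 5,500, KSh 6,000, KSh 12,000, KSh 12,500, KSh 20,000 (q = 5 of N = 10).
Log gaps: ln(24500/5500) = 1.4939; ln(24500/6000) = 1.4069; ln(24500/12000) = 0.7138; ln(24500/12500) = 0.6729; ln(24500/20000) = 0.2029.
W = 4.490490 / 10 = 0.449.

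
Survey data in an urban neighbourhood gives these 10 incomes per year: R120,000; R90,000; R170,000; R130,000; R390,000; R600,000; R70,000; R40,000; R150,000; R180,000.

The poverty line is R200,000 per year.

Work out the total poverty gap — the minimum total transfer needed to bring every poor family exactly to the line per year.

R650,000

Poor units: R40,000, R70,000, R90,000, R120,000, R130,000, R150,000, R170,000, R180,000 (q = 8 of N = 10).
Individual gaps: 200000−40000 = 160000; 200000−70000 = 130000; 200000−90000 = 110000; 200000−120000 = 80000; 200000−130000 = 70000; 200000−150000 = 50000; 200000−170000 = 30000; 200000−180000 = 20000.
Aggregate gap = R650,000.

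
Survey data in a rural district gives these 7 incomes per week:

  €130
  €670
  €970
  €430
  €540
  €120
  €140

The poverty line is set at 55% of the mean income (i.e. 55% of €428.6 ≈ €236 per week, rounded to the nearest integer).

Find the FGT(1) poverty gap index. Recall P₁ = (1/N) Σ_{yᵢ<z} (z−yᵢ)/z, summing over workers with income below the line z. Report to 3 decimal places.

0.192

Below the line: €120, €130, €140 (q = 3 of N = 7).
Relative gaps: (236−120)/236 = 0.4915; (236−130)/236 = 0.4492; (236−140)/236 = 0.4068.
Sum of shortfalls = 1.347458; P₁ averages over all N: 1.347458 / 7 = 0.192.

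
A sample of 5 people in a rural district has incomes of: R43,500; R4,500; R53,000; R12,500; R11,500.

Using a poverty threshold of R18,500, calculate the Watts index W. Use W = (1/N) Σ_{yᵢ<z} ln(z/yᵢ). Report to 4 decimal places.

Poor units: R4,500, R11,500, R12,500 (q = 3 of N = 5).
Log gaps: ln(18500/4500) = 1.4137; ln(18500/11500) = 0.4754; ln(18500/12500) = 0.3920.
W = 2.281159 / 5 = 0.4562.

0.4562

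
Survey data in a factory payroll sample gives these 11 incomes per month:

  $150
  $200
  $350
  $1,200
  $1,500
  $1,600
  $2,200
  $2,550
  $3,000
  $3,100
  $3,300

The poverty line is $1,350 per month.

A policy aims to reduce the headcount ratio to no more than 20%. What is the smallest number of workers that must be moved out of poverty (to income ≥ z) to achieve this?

Currently q = 4 of N = 11 are below the line (H = 0.364).
A headcount ratio of at most 20% allows at most ⌊0.20 × 11⌋ = 2 poor workers.
So at least 4 − 2 = 2 must be lifted.

2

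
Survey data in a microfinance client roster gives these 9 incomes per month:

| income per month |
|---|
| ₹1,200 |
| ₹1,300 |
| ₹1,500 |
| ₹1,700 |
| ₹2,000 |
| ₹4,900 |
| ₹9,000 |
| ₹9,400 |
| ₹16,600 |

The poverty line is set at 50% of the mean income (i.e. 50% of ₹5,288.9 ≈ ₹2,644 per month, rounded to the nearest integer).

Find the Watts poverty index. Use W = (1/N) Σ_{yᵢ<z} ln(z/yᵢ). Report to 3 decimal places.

Incomes under z: ₹1,200, ₹1,300, ₹1,500, ₹1,700, ₹2,000 (q = 5 of N = 9).
ln(z/y) terms: ln(2644/1200) = 0.7900; ln(2644/1300) = 0.7099; ln(2644/1500) = 0.5668; ln(2644/1700) = 0.4417; ln(2644/2000) = 0.2791.
W = 2.787538 / 9 = 0.310.

0.310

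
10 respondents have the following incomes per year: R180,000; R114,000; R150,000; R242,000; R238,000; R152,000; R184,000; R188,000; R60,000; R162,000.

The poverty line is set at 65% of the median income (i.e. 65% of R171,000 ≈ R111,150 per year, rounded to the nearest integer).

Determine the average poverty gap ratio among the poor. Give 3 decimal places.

0.460

Below z: R60,000 (q = 1 of N = 10).
Relative gaps: 0.4602; sum = 0.460189.
The income-gap ratio divides by q (the poor only): 0.460189 / 1 = 0.460.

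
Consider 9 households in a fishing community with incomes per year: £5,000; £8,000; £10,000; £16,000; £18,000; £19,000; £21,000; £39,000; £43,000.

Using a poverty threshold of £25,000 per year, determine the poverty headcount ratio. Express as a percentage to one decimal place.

7 of the 9 households have income below £25,000.
H = 7/9 = 77.8%.

77.8%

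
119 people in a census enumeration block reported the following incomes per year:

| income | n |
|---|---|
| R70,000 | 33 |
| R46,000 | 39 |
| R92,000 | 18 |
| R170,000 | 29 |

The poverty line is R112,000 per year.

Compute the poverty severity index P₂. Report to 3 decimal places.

Below z: 39×R46,000, 33×R70,000, 18×R92,000 (q = 90 of N = 119).
Shortfall ratios: (112000−46000)/112000 = 0.5893 (×39); (112000−70000)/112000 = 0.3750 (×33); (112000−92000)/112000 = 0.1786 (×18).
Squared: 0.3473 (×39); 0.1406 (×33); 0.0319 (×18).
Sum = 18.757653; P₂ = 18.757653 / 119 = 0.158.

0.158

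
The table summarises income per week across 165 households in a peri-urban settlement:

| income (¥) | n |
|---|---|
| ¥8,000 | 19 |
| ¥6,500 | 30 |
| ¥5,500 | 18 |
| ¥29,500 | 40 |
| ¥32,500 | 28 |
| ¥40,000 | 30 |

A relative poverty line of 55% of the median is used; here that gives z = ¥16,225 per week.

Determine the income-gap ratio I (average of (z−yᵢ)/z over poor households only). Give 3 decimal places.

0.590

Poor units: 18×¥5,500, 30×¥6,500, 19×¥8,000 (q = 67 of N = 165).
Relative gaps: 0.6610 (×18), 0.5994 (×30), 0.5069 (×19); sum = 39.511556.
The income-gap ratio divides by q (the poor only): 39.511556 / 67 = 0.590.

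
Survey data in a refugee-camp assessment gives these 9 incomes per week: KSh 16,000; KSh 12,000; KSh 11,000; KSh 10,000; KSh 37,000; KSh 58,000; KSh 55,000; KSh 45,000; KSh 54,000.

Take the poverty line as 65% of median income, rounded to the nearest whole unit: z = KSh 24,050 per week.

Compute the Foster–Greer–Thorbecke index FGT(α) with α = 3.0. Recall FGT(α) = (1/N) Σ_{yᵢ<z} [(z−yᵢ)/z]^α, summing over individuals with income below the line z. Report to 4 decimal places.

Incomes under z: KSh 10,000, KSh 11,000, KSh 12,000, KSh 16,000 (q = 4 of N = 9).
Relative gaps: (24050−10000)/24050 = 0.5842; (24050−11000)/24050 = 0.5426; (24050−12000)/24050 = 0.5010; (24050−16000)/24050 = 0.3347.
Raised to α = 3.0: 0.19938; 0.15977; 0.12578; 0.03750.
Sum = 0.522430; FGT(3.0) = 0.522430 / 9 = 0.0580.

0.0580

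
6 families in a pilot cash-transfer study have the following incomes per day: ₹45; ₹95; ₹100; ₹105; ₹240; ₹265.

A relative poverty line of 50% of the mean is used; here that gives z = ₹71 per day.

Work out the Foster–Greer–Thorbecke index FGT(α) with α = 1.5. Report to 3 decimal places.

0.037

Poor units: ₹45 (q = 1 of N = 6).
Gap ratios (z−y)/z: (71−45)/71 = 0.3662.
Raised to α = 1.5: 0.22160.
Sum = 0.221601; FGT(1.5) = 0.221601 / 6 = 0.037.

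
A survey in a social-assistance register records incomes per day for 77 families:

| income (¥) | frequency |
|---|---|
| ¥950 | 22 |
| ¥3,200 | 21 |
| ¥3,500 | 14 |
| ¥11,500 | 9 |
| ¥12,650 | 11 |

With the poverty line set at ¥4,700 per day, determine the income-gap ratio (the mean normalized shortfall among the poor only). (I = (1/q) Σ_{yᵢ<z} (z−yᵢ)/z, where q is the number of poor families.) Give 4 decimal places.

0.4882

Poor units: 22×¥950, 21×¥3,200, 14×¥3,500 (q = 57 of N = 77).
Relative gaps: 0.7979 (×22), 0.3191 (×21), 0.2553 (×14); sum = 27.829787.
The income-gap ratio divides by q (the poor only): 27.829787 / 57 = 0.4882.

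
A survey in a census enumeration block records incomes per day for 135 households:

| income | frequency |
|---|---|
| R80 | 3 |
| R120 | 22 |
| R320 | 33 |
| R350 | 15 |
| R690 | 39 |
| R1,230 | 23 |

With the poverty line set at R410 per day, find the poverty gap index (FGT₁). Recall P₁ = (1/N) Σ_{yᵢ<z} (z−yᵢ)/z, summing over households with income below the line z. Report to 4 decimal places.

0.2031

Below z: 3×R80, 22×R120, 33×R320, 15×R350 (q = 73 of N = 135).
Shortfall ratios: (410−80)/410 = 0.8049 (×3); (410−120)/410 = 0.7073 (×22); (410−320)/410 = 0.2195 (×33); (410−350)/410 = 0.1463 (×15).
Sum of shortfalls = 27.414634; P₁ averages over all N: 27.414634 / 135 = 0.2031.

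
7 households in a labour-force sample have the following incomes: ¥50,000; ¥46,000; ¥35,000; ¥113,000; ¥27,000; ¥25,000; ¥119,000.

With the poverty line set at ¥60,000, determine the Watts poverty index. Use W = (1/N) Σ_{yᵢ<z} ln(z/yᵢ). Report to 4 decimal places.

Incomes under z: ¥25,000, ¥27,000, ¥35,000, ¥46,000, ¥50,000 (q = 5 of N = 7).
Log shortfalls: ln(60000/25000) = 0.8755; ln(60000/27000) = 0.7985; ln(60000/35000) = 0.5390; ln(60000/46000) = 0.2657; ln(60000/50000) = 0.1823.
W = 2.660998 / 7 = 0.3801.

0.3801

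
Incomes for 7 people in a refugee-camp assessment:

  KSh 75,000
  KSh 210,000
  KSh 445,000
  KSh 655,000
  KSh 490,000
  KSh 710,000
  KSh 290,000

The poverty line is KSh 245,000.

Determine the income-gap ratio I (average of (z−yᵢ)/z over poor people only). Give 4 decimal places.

Below z: KSh 75,000, KSh 210,000 (q = 2 of N = 7).
Shortfall ratios (z−y)/z: 0.6939, 0.1429; sum = 0.836735.
The income-gap ratio divides by q (the poor only): 0.836735 / 2 = 0.4184.

0.4184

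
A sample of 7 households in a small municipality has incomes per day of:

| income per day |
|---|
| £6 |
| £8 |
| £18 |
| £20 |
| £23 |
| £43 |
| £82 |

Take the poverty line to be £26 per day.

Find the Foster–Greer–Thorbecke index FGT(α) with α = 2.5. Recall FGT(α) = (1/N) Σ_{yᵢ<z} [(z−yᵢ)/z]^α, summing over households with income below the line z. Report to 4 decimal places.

0.1429

Incomes under z: £6, £8, £18, £20, £23 (q = 5 of N = 7).
Normalized shortfalls: (26−6)/26 = 0.7692; (26−8)/26 = 0.6923; (26−18)/26 = 0.3077; (26−20)/26 = 0.2308; (26−23)/26 = 0.1154.
Raised to α = 2.5: 0.51897; 0.39879; 0.05252; 0.02558; 0.00452.
Sum = 1.000384; FGT(2.5) = 1.000384 / 7 = 0.1429.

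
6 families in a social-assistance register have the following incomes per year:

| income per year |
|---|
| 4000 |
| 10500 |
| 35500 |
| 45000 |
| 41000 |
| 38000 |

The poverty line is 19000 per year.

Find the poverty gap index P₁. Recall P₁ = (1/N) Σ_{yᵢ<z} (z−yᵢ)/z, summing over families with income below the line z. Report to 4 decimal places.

0.2061

Below z: 4000, 10500 (q = 2 of N = 6).
Normalized shortfalls: (19000−4000)/19000 = 0.7895; (19000−10500)/19000 = 0.4474.
Σ = 1.236842. Dividing by the full population N = 6 gives P₁ = 0.2061.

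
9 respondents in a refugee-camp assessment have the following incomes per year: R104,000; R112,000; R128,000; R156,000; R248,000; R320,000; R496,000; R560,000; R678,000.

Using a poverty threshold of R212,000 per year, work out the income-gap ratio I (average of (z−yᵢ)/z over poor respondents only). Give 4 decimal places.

Incomes under z: R104,000, R112,000, R128,000, R156,000 (q = 4 of N = 9).
Relative gaps: 0.5094, 0.4717, 0.3962, 0.2642; sum = 1.641509.
I averages over the q = 4 poor units only: 1.641509 / 4 = 0.4104.

0.4104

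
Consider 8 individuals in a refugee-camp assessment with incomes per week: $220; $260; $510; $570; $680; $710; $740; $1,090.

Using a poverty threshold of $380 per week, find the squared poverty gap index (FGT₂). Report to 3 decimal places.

Incomes under z: $220, $260 (q = 2 of N = 8).
Shortfall ratios: (380−220)/380 = 0.4211; (380−260)/380 = 0.3158.
Squared: 0.1773; 0.0997.
Sum = 0.277008; P₂ = 0.277008 / 8 = 0.035.

0.035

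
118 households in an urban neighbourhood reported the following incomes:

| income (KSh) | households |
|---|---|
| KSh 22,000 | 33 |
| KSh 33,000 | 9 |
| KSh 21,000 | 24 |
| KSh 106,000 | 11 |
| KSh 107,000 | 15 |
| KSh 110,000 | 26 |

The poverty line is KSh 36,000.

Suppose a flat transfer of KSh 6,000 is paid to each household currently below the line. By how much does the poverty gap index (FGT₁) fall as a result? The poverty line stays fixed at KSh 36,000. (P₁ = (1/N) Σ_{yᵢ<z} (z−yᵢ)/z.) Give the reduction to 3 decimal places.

Before: below the line — 24×KSh 21,000, 33×KSh 22,000, 9×KSh 33,000; poverty gap index (FGT₁) = 0.19986.
After the KSh 6,000 transfer: below the line — 24×KSh 27,000, 33×KSh 28,000; poverty gap index (FGT₁) = 0.11299.
Reduction = 0.19986 − 0.11299 = 0.087.

0.087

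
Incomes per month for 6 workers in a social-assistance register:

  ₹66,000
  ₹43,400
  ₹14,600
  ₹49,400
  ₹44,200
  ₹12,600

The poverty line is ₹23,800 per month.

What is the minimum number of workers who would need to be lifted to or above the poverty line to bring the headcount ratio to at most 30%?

1

Currently q = 2 of N = 6 are below the line (H = 0.333).
A headcount ratio of at most 30% allows at most ⌊0.30 × 6⌋ = 1 poor workers.
So at least 2 − 1 = 1 must be lifted.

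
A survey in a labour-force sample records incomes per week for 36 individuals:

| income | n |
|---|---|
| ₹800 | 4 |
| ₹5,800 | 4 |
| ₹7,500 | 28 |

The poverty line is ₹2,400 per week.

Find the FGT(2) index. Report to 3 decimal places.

Below z: 4×₹800 (q = 4 of N = 36).
Gap ratios (z−y)/z: (2400−800)/2400 = 0.6667 (×4).
Squared: 0.4444 (×4).
Sum = 1.777778; P₂ = 1.777778 / 36 = 0.049.

0.049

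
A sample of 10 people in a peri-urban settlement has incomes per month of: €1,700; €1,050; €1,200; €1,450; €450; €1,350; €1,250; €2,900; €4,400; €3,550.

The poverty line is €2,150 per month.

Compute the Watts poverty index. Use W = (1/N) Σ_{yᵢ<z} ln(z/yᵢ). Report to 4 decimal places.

0.4500

Below the line: €450, €1,050, €1,200, €1,250, €1,350, €1,450, €1,700 (q = 7 of N = 10).
Log shortfalls: ln(2150/450) = 1.5640; ln(2150/1050) = 0.7167; ln(2150/1200) = 0.5831; ln(2150/1250) = 0.5423; ln(2150/1350) = 0.4654; ln(2150/1450) = 0.3939; ln(2150/1700) = 0.2348.
W = 4.500231 / 10 = 0.4500.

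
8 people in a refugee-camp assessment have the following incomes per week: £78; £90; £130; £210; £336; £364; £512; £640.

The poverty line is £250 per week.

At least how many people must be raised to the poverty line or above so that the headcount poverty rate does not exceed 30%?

2

4 of the 8 people are poor, so H = 4/8 = 0.500.
A headcount ratio of at most 30% allows at most ⌊0.30 × 8⌋ = 2 poor people.
So at least 4 − 2 = 2 must be lifted.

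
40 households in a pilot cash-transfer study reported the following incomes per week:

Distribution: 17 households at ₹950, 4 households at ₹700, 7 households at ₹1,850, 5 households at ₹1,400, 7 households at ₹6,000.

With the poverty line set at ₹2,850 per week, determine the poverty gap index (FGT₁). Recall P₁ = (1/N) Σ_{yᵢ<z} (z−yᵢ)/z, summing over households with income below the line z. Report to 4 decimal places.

Poor units: 4×₹700, 17×₹950, 5×₹1,400, 7×₹1,850 (q = 33 of N = 40).
Gap ratios (z−y)/z: (2850−700)/2850 = 0.7544 (×4); (2850−950)/2850 = 0.6667 (×17); (2850−1400)/2850 = 0.5088 (×5); (2850−1850)/2850 = 0.3509 (×7).
Sum of shortfalls = 19.350877; P₁ averages over all N: 19.350877 / 40 = 0.4838.

0.4838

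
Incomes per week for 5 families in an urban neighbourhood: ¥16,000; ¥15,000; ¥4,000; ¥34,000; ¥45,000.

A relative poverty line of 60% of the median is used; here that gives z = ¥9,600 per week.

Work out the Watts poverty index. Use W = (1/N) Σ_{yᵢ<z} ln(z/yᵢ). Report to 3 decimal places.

0.175

Incomes under z: ¥4,000 (q = 1 of N = 5).
Log shortfalls: ln(9600/4000) = 0.8755.
W = 0.875469 / 5 = 0.175.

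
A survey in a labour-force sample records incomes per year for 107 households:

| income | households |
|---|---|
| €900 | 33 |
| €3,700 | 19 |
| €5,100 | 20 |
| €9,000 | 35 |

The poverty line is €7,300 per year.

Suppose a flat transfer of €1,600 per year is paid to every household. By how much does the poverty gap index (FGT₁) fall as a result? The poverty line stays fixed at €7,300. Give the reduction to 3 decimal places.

0.147

Before: below the line — 33×€900, 19×€3,700, 20×€5,100; poverty gap index (FGT₁) = 0.41429.
After the €1,600 transfer: below the line — 33×€2,500, 19×€5,300, 20×€6,700; poverty gap index (FGT₁) = 0.26680.
Reduction = 0.41429 − 0.26680 = 0.147.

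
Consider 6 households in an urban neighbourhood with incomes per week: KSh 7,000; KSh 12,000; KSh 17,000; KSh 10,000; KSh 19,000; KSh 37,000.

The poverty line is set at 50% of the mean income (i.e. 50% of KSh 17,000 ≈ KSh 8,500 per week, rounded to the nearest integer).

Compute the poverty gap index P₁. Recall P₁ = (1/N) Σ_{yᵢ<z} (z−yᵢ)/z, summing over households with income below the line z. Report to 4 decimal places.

Incomes under z: KSh 7,000 (q = 1 of N = 6).
Normalized shortfalls: (8500−7000)/8500 = 0.1765.
Σ = 0.176471. Dividing by the full population N = 6 gives P₁ = 0.0294.

0.0294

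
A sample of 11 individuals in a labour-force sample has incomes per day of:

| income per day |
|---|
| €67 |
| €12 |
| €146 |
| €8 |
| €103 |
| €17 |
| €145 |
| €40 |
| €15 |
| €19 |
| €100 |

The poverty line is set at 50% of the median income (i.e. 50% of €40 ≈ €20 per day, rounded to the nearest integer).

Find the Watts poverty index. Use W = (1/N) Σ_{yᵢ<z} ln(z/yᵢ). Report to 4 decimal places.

0.1753

Incomes under z: €8, €12, €15, €17, €19 (q = 5 of N = 11).
Log gaps: ln(20/8) = 0.9163; ln(20/12) = 0.5108; ln(20/15) = 0.2877; ln(20/17) = 0.1625; ln(20/19) = 0.0513.
W = 1.928611 / 11 = 0.1753.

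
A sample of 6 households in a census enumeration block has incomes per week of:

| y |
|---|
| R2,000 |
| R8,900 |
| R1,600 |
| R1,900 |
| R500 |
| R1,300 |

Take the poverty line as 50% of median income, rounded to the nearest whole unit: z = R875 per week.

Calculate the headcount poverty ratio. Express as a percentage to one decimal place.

1 of the 6 households have income below R875.
H = 1/6 = 16.7%.

16.7%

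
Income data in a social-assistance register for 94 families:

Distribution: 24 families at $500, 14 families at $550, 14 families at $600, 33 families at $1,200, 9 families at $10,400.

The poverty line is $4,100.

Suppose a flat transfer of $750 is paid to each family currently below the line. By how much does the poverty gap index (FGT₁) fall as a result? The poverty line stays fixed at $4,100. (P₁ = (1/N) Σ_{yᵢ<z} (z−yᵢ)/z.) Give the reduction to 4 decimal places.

Before: below the line — 24×$500, 14×$550, 14×$600, 33×$1,200; poverty gap index (FGT₁) = 0.728594.
After the $750 transfer: below the line — 24×$1,250, 14×$1,300, 14×$1,350, 33×$1,950; poverty gap index (FGT₁) = 0.563181.
Reduction = 0.728594 − 0.563181 = 0.1654.

0.1654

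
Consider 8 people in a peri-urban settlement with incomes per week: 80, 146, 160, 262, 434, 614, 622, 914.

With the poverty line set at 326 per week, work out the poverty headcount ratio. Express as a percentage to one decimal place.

50.0%

4 of the 8 people have income below 326.
H = 4/8 = 50.0%.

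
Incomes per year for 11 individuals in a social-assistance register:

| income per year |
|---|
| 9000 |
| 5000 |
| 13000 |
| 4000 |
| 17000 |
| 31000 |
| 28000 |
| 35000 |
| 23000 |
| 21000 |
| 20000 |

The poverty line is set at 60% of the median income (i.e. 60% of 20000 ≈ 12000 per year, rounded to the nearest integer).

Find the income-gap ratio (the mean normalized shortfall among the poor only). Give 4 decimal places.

0.5000

Poor units: 4000, 5000, 9000 (q = 3 of N = 11).
Shortfall ratios (z−y)/z: 0.6667, 0.5833, 0.2500; sum = 1.500000.
I averages over the q = 3 poor units only: 1.500000 / 3 = 0.5000.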